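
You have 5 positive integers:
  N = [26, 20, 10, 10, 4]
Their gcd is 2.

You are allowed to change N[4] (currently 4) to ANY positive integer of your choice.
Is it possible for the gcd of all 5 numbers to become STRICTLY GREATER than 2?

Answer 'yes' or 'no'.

Current gcd = 2
gcd of all OTHER numbers (without N[4]=4): gcd([26, 20, 10, 10]) = 2
The new gcd after any change is gcd(2, new_value).
This can be at most 2.
Since 2 = old gcd 2, the gcd can only stay the same or decrease.

Answer: no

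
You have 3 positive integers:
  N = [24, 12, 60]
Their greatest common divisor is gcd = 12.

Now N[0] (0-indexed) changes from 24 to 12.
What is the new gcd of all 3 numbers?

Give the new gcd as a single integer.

Answer: 12

Derivation:
Numbers: [24, 12, 60], gcd = 12
Change: index 0, 24 -> 12
gcd of the OTHER numbers (without index 0): gcd([12, 60]) = 12
New gcd = gcd(g_others, new_val) = gcd(12, 12) = 12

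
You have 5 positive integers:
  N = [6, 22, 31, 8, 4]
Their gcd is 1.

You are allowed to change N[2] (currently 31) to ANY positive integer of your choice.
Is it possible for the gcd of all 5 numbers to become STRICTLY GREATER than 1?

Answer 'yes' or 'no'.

Answer: yes

Derivation:
Current gcd = 1
gcd of all OTHER numbers (without N[2]=31): gcd([6, 22, 8, 4]) = 2
The new gcd after any change is gcd(2, new_value).
This can be at most 2.
Since 2 > old gcd 1, the gcd CAN increase (e.g., set N[2] = 2).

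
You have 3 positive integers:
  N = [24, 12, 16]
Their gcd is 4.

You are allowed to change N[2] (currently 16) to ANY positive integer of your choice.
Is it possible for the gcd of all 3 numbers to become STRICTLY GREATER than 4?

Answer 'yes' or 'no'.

Answer: yes

Derivation:
Current gcd = 4
gcd of all OTHER numbers (without N[2]=16): gcd([24, 12]) = 12
The new gcd after any change is gcd(12, new_value).
This can be at most 12.
Since 12 > old gcd 4, the gcd CAN increase (e.g., set N[2] = 12).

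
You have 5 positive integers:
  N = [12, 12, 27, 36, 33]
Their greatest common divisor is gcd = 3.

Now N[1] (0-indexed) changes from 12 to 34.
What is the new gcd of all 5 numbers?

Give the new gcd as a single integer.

Numbers: [12, 12, 27, 36, 33], gcd = 3
Change: index 1, 12 -> 34
gcd of the OTHER numbers (without index 1): gcd([12, 27, 36, 33]) = 3
New gcd = gcd(g_others, new_val) = gcd(3, 34) = 1

Answer: 1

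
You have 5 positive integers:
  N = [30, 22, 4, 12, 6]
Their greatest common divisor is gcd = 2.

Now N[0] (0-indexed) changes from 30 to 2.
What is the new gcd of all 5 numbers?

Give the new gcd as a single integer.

Answer: 2

Derivation:
Numbers: [30, 22, 4, 12, 6], gcd = 2
Change: index 0, 30 -> 2
gcd of the OTHER numbers (without index 0): gcd([22, 4, 12, 6]) = 2
New gcd = gcd(g_others, new_val) = gcd(2, 2) = 2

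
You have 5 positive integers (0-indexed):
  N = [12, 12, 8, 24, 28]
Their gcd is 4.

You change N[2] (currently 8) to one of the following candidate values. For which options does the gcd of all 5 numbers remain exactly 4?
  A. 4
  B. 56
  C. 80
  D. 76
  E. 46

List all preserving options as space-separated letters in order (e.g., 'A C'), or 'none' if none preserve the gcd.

Answer: A B C D

Derivation:
Old gcd = 4; gcd of others (without N[2]) = 4
New gcd for candidate v: gcd(4, v). Preserves old gcd iff gcd(4, v) = 4.
  Option A: v=4, gcd(4,4)=4 -> preserves
  Option B: v=56, gcd(4,56)=4 -> preserves
  Option C: v=80, gcd(4,80)=4 -> preserves
  Option D: v=76, gcd(4,76)=4 -> preserves
  Option E: v=46, gcd(4,46)=2 -> changes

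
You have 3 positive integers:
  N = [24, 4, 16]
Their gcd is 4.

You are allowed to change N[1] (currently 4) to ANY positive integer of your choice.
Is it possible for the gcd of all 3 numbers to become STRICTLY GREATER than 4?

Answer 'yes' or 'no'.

Current gcd = 4
gcd of all OTHER numbers (without N[1]=4): gcd([24, 16]) = 8
The new gcd after any change is gcd(8, new_value).
This can be at most 8.
Since 8 > old gcd 4, the gcd CAN increase (e.g., set N[1] = 8).

Answer: yes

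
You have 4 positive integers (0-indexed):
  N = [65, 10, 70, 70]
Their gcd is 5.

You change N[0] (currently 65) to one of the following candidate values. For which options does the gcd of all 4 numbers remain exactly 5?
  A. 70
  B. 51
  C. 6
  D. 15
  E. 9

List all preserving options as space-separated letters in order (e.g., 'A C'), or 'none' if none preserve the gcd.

Old gcd = 5; gcd of others (without N[0]) = 10
New gcd for candidate v: gcd(10, v). Preserves old gcd iff gcd(10, v) = 5.
  Option A: v=70, gcd(10,70)=10 -> changes
  Option B: v=51, gcd(10,51)=1 -> changes
  Option C: v=6, gcd(10,6)=2 -> changes
  Option D: v=15, gcd(10,15)=5 -> preserves
  Option E: v=9, gcd(10,9)=1 -> changes

Answer: D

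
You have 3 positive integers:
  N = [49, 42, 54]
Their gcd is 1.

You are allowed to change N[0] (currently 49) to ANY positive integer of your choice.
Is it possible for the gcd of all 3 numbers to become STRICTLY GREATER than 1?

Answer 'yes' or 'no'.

Current gcd = 1
gcd of all OTHER numbers (without N[0]=49): gcd([42, 54]) = 6
The new gcd after any change is gcd(6, new_value).
This can be at most 6.
Since 6 > old gcd 1, the gcd CAN increase (e.g., set N[0] = 6).

Answer: yes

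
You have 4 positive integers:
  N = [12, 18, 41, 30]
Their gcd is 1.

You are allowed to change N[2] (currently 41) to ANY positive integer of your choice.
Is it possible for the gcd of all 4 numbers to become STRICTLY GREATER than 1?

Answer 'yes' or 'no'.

Current gcd = 1
gcd of all OTHER numbers (without N[2]=41): gcd([12, 18, 30]) = 6
The new gcd after any change is gcd(6, new_value).
This can be at most 6.
Since 6 > old gcd 1, the gcd CAN increase (e.g., set N[2] = 6).

Answer: yes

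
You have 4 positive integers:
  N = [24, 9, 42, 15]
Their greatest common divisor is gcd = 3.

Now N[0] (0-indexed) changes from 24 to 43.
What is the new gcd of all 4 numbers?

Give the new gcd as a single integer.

Answer: 1

Derivation:
Numbers: [24, 9, 42, 15], gcd = 3
Change: index 0, 24 -> 43
gcd of the OTHER numbers (without index 0): gcd([9, 42, 15]) = 3
New gcd = gcd(g_others, new_val) = gcd(3, 43) = 1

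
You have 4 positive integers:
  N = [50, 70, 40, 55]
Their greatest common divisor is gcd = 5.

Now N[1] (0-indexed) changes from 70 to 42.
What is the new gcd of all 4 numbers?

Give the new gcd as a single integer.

Answer: 1

Derivation:
Numbers: [50, 70, 40, 55], gcd = 5
Change: index 1, 70 -> 42
gcd of the OTHER numbers (without index 1): gcd([50, 40, 55]) = 5
New gcd = gcd(g_others, new_val) = gcd(5, 42) = 1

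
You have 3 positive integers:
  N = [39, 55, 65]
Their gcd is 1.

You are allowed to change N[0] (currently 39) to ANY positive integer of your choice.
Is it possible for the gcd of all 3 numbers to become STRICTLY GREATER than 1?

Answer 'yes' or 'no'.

Answer: yes

Derivation:
Current gcd = 1
gcd of all OTHER numbers (without N[0]=39): gcd([55, 65]) = 5
The new gcd after any change is gcd(5, new_value).
This can be at most 5.
Since 5 > old gcd 1, the gcd CAN increase (e.g., set N[0] = 5).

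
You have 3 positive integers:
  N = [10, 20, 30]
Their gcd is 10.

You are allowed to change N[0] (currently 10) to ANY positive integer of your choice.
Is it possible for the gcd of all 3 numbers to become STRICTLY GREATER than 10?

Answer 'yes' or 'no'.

Answer: no

Derivation:
Current gcd = 10
gcd of all OTHER numbers (without N[0]=10): gcd([20, 30]) = 10
The new gcd after any change is gcd(10, new_value).
This can be at most 10.
Since 10 = old gcd 10, the gcd can only stay the same or decrease.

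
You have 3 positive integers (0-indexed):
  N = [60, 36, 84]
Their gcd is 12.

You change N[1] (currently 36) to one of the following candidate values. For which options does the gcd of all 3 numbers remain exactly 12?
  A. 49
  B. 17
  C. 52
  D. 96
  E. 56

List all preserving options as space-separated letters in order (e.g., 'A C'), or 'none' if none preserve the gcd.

Old gcd = 12; gcd of others (without N[1]) = 12
New gcd for candidate v: gcd(12, v). Preserves old gcd iff gcd(12, v) = 12.
  Option A: v=49, gcd(12,49)=1 -> changes
  Option B: v=17, gcd(12,17)=1 -> changes
  Option C: v=52, gcd(12,52)=4 -> changes
  Option D: v=96, gcd(12,96)=12 -> preserves
  Option E: v=56, gcd(12,56)=4 -> changes

Answer: D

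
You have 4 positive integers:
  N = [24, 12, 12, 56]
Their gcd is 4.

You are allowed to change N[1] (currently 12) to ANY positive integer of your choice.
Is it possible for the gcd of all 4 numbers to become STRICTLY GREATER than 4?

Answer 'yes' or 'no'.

Answer: no

Derivation:
Current gcd = 4
gcd of all OTHER numbers (without N[1]=12): gcd([24, 12, 56]) = 4
The new gcd after any change is gcd(4, new_value).
This can be at most 4.
Since 4 = old gcd 4, the gcd can only stay the same or decrease.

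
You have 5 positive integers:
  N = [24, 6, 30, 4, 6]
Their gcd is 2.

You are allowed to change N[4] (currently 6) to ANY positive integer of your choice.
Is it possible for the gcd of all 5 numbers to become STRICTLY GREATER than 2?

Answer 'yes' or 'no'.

Answer: no

Derivation:
Current gcd = 2
gcd of all OTHER numbers (without N[4]=6): gcd([24, 6, 30, 4]) = 2
The new gcd after any change is gcd(2, new_value).
This can be at most 2.
Since 2 = old gcd 2, the gcd can only stay the same or decrease.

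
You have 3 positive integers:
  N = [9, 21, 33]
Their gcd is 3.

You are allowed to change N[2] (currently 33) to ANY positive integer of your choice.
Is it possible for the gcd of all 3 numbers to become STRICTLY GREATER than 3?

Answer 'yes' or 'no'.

Answer: no

Derivation:
Current gcd = 3
gcd of all OTHER numbers (without N[2]=33): gcd([9, 21]) = 3
The new gcd after any change is gcd(3, new_value).
This can be at most 3.
Since 3 = old gcd 3, the gcd can only stay the same or decrease.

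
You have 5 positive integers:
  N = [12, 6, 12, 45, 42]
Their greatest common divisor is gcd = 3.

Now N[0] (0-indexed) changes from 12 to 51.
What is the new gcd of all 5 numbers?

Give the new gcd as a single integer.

Answer: 3

Derivation:
Numbers: [12, 6, 12, 45, 42], gcd = 3
Change: index 0, 12 -> 51
gcd of the OTHER numbers (without index 0): gcd([6, 12, 45, 42]) = 3
New gcd = gcd(g_others, new_val) = gcd(3, 51) = 3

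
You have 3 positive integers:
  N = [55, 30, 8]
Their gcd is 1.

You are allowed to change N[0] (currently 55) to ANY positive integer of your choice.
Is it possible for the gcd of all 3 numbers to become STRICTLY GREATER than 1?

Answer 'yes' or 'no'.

Current gcd = 1
gcd of all OTHER numbers (without N[0]=55): gcd([30, 8]) = 2
The new gcd after any change is gcd(2, new_value).
This can be at most 2.
Since 2 > old gcd 1, the gcd CAN increase (e.g., set N[0] = 2).

Answer: yes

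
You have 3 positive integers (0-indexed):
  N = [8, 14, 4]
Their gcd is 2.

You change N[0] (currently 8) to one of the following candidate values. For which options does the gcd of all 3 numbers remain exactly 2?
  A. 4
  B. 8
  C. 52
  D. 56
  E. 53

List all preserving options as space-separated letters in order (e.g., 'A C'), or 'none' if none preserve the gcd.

Answer: A B C D

Derivation:
Old gcd = 2; gcd of others (without N[0]) = 2
New gcd for candidate v: gcd(2, v). Preserves old gcd iff gcd(2, v) = 2.
  Option A: v=4, gcd(2,4)=2 -> preserves
  Option B: v=8, gcd(2,8)=2 -> preserves
  Option C: v=52, gcd(2,52)=2 -> preserves
  Option D: v=56, gcd(2,56)=2 -> preserves
  Option E: v=53, gcd(2,53)=1 -> changes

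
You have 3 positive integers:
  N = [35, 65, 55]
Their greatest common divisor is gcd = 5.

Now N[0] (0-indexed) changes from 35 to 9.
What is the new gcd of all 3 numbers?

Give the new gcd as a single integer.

Numbers: [35, 65, 55], gcd = 5
Change: index 0, 35 -> 9
gcd of the OTHER numbers (without index 0): gcd([65, 55]) = 5
New gcd = gcd(g_others, new_val) = gcd(5, 9) = 1

Answer: 1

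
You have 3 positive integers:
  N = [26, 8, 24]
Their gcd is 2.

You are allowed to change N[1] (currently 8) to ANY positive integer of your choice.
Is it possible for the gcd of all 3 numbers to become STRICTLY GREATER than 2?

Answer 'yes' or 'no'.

Answer: no

Derivation:
Current gcd = 2
gcd of all OTHER numbers (without N[1]=8): gcd([26, 24]) = 2
The new gcd after any change is gcd(2, new_value).
This can be at most 2.
Since 2 = old gcd 2, the gcd can only stay the same or decrease.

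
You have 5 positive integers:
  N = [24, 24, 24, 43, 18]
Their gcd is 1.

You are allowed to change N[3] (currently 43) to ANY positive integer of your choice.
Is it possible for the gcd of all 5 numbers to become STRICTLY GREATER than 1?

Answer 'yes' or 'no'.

Current gcd = 1
gcd of all OTHER numbers (without N[3]=43): gcd([24, 24, 24, 18]) = 6
The new gcd after any change is gcd(6, new_value).
This can be at most 6.
Since 6 > old gcd 1, the gcd CAN increase (e.g., set N[3] = 6).

Answer: yes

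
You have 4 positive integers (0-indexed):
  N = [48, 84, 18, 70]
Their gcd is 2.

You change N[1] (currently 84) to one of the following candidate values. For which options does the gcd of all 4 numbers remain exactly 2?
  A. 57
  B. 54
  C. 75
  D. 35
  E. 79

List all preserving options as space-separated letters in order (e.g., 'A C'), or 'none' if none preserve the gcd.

Old gcd = 2; gcd of others (without N[1]) = 2
New gcd for candidate v: gcd(2, v). Preserves old gcd iff gcd(2, v) = 2.
  Option A: v=57, gcd(2,57)=1 -> changes
  Option B: v=54, gcd(2,54)=2 -> preserves
  Option C: v=75, gcd(2,75)=1 -> changes
  Option D: v=35, gcd(2,35)=1 -> changes
  Option E: v=79, gcd(2,79)=1 -> changes

Answer: B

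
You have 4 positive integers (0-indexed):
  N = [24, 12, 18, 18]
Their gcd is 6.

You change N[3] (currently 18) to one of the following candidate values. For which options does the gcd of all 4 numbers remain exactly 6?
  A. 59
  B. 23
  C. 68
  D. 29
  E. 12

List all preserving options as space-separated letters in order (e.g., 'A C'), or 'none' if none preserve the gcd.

Old gcd = 6; gcd of others (without N[3]) = 6
New gcd for candidate v: gcd(6, v). Preserves old gcd iff gcd(6, v) = 6.
  Option A: v=59, gcd(6,59)=1 -> changes
  Option B: v=23, gcd(6,23)=1 -> changes
  Option C: v=68, gcd(6,68)=2 -> changes
  Option D: v=29, gcd(6,29)=1 -> changes
  Option E: v=12, gcd(6,12)=6 -> preserves

Answer: E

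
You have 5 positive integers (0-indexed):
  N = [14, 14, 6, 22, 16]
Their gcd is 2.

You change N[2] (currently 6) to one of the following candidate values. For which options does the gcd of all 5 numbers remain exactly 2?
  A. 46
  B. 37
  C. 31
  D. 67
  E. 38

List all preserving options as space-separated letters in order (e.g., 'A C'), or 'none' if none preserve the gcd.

Answer: A E

Derivation:
Old gcd = 2; gcd of others (without N[2]) = 2
New gcd for candidate v: gcd(2, v). Preserves old gcd iff gcd(2, v) = 2.
  Option A: v=46, gcd(2,46)=2 -> preserves
  Option B: v=37, gcd(2,37)=1 -> changes
  Option C: v=31, gcd(2,31)=1 -> changes
  Option D: v=67, gcd(2,67)=1 -> changes
  Option E: v=38, gcd(2,38)=2 -> preserves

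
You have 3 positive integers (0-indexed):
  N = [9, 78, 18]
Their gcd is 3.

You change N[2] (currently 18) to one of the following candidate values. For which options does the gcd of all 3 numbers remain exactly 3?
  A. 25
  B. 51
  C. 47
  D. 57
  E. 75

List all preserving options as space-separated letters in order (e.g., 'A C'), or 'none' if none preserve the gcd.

Answer: B D E

Derivation:
Old gcd = 3; gcd of others (without N[2]) = 3
New gcd for candidate v: gcd(3, v). Preserves old gcd iff gcd(3, v) = 3.
  Option A: v=25, gcd(3,25)=1 -> changes
  Option B: v=51, gcd(3,51)=3 -> preserves
  Option C: v=47, gcd(3,47)=1 -> changes
  Option D: v=57, gcd(3,57)=3 -> preserves
  Option E: v=75, gcd(3,75)=3 -> preserves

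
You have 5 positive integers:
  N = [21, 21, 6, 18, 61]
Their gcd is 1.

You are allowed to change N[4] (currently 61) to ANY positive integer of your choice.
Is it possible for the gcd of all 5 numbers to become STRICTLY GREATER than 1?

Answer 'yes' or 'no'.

Current gcd = 1
gcd of all OTHER numbers (without N[4]=61): gcd([21, 21, 6, 18]) = 3
The new gcd after any change is gcd(3, new_value).
This can be at most 3.
Since 3 > old gcd 1, the gcd CAN increase (e.g., set N[4] = 3).

Answer: yes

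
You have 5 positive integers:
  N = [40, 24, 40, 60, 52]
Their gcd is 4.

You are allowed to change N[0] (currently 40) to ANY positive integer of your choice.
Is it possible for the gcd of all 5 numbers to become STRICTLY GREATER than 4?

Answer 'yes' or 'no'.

Current gcd = 4
gcd of all OTHER numbers (without N[0]=40): gcd([24, 40, 60, 52]) = 4
The new gcd after any change is gcd(4, new_value).
This can be at most 4.
Since 4 = old gcd 4, the gcd can only stay the same or decrease.

Answer: no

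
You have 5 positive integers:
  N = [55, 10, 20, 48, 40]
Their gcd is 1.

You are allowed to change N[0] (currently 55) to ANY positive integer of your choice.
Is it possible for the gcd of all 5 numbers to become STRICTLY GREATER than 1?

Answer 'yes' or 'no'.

Answer: yes

Derivation:
Current gcd = 1
gcd of all OTHER numbers (without N[0]=55): gcd([10, 20, 48, 40]) = 2
The new gcd after any change is gcd(2, new_value).
This can be at most 2.
Since 2 > old gcd 1, the gcd CAN increase (e.g., set N[0] = 2).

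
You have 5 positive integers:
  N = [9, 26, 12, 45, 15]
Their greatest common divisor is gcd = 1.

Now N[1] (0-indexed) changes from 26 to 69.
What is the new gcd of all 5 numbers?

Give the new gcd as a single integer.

Numbers: [9, 26, 12, 45, 15], gcd = 1
Change: index 1, 26 -> 69
gcd of the OTHER numbers (without index 1): gcd([9, 12, 45, 15]) = 3
New gcd = gcd(g_others, new_val) = gcd(3, 69) = 3

Answer: 3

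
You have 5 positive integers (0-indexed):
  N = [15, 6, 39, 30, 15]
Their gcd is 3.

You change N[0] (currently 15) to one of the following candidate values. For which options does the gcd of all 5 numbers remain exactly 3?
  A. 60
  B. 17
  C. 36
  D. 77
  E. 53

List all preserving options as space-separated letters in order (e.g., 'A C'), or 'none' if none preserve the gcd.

Answer: A C

Derivation:
Old gcd = 3; gcd of others (without N[0]) = 3
New gcd for candidate v: gcd(3, v). Preserves old gcd iff gcd(3, v) = 3.
  Option A: v=60, gcd(3,60)=3 -> preserves
  Option B: v=17, gcd(3,17)=1 -> changes
  Option C: v=36, gcd(3,36)=3 -> preserves
  Option D: v=77, gcd(3,77)=1 -> changes
  Option E: v=53, gcd(3,53)=1 -> changes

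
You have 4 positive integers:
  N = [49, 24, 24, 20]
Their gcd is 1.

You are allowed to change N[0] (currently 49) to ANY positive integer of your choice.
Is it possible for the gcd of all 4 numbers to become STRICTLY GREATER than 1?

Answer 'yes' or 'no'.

Answer: yes

Derivation:
Current gcd = 1
gcd of all OTHER numbers (without N[0]=49): gcd([24, 24, 20]) = 4
The new gcd after any change is gcd(4, new_value).
This can be at most 4.
Since 4 > old gcd 1, the gcd CAN increase (e.g., set N[0] = 4).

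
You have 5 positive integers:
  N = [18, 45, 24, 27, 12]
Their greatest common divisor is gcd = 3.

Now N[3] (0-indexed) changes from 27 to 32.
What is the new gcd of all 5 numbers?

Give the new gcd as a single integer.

Numbers: [18, 45, 24, 27, 12], gcd = 3
Change: index 3, 27 -> 32
gcd of the OTHER numbers (without index 3): gcd([18, 45, 24, 12]) = 3
New gcd = gcd(g_others, new_val) = gcd(3, 32) = 1

Answer: 1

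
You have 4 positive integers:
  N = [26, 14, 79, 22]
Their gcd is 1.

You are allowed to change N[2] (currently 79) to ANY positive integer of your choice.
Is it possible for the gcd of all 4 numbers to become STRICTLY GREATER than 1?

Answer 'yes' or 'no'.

Answer: yes

Derivation:
Current gcd = 1
gcd of all OTHER numbers (without N[2]=79): gcd([26, 14, 22]) = 2
The new gcd after any change is gcd(2, new_value).
This can be at most 2.
Since 2 > old gcd 1, the gcd CAN increase (e.g., set N[2] = 2).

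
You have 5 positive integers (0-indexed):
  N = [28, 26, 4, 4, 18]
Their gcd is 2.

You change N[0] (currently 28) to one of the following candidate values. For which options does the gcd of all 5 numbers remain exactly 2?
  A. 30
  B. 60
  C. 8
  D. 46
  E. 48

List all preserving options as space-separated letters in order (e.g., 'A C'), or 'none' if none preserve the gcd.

Answer: A B C D E

Derivation:
Old gcd = 2; gcd of others (without N[0]) = 2
New gcd for candidate v: gcd(2, v). Preserves old gcd iff gcd(2, v) = 2.
  Option A: v=30, gcd(2,30)=2 -> preserves
  Option B: v=60, gcd(2,60)=2 -> preserves
  Option C: v=8, gcd(2,8)=2 -> preserves
  Option D: v=46, gcd(2,46)=2 -> preserves
  Option E: v=48, gcd(2,48)=2 -> preserves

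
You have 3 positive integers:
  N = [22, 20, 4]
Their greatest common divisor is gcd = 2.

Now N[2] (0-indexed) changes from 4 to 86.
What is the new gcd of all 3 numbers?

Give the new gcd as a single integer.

Answer: 2

Derivation:
Numbers: [22, 20, 4], gcd = 2
Change: index 2, 4 -> 86
gcd of the OTHER numbers (without index 2): gcd([22, 20]) = 2
New gcd = gcd(g_others, new_val) = gcd(2, 86) = 2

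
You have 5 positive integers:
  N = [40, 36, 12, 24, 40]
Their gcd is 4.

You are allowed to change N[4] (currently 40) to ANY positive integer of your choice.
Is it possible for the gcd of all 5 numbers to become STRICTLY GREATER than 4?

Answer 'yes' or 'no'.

Answer: no

Derivation:
Current gcd = 4
gcd of all OTHER numbers (without N[4]=40): gcd([40, 36, 12, 24]) = 4
The new gcd after any change is gcd(4, new_value).
This can be at most 4.
Since 4 = old gcd 4, the gcd can only stay the same or decrease.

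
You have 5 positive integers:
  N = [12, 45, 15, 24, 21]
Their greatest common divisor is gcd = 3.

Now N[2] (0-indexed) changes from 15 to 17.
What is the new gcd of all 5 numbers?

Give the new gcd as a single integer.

Numbers: [12, 45, 15, 24, 21], gcd = 3
Change: index 2, 15 -> 17
gcd of the OTHER numbers (without index 2): gcd([12, 45, 24, 21]) = 3
New gcd = gcd(g_others, new_val) = gcd(3, 17) = 1

Answer: 1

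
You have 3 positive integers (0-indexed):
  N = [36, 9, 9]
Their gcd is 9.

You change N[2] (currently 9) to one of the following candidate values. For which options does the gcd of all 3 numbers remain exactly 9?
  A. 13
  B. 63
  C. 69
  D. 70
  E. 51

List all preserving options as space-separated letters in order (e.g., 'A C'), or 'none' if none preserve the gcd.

Old gcd = 9; gcd of others (without N[2]) = 9
New gcd for candidate v: gcd(9, v). Preserves old gcd iff gcd(9, v) = 9.
  Option A: v=13, gcd(9,13)=1 -> changes
  Option B: v=63, gcd(9,63)=9 -> preserves
  Option C: v=69, gcd(9,69)=3 -> changes
  Option D: v=70, gcd(9,70)=1 -> changes
  Option E: v=51, gcd(9,51)=3 -> changes

Answer: B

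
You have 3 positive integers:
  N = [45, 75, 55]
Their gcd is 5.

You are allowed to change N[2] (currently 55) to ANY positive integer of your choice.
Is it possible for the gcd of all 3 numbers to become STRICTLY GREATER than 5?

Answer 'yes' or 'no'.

Current gcd = 5
gcd of all OTHER numbers (without N[2]=55): gcd([45, 75]) = 15
The new gcd after any change is gcd(15, new_value).
This can be at most 15.
Since 15 > old gcd 5, the gcd CAN increase (e.g., set N[2] = 15).

Answer: yes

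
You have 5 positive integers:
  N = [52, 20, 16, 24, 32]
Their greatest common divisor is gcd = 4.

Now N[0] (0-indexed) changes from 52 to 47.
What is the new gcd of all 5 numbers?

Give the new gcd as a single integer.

Answer: 1

Derivation:
Numbers: [52, 20, 16, 24, 32], gcd = 4
Change: index 0, 52 -> 47
gcd of the OTHER numbers (without index 0): gcd([20, 16, 24, 32]) = 4
New gcd = gcd(g_others, new_val) = gcd(4, 47) = 1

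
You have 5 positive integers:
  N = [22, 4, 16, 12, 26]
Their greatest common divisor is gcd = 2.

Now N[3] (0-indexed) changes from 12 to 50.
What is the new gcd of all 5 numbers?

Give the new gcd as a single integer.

Answer: 2

Derivation:
Numbers: [22, 4, 16, 12, 26], gcd = 2
Change: index 3, 12 -> 50
gcd of the OTHER numbers (without index 3): gcd([22, 4, 16, 26]) = 2
New gcd = gcd(g_others, new_val) = gcd(2, 50) = 2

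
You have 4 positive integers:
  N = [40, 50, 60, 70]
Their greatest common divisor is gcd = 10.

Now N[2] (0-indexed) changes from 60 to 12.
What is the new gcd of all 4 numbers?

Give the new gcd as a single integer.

Answer: 2

Derivation:
Numbers: [40, 50, 60, 70], gcd = 10
Change: index 2, 60 -> 12
gcd of the OTHER numbers (without index 2): gcd([40, 50, 70]) = 10
New gcd = gcd(g_others, new_val) = gcd(10, 12) = 2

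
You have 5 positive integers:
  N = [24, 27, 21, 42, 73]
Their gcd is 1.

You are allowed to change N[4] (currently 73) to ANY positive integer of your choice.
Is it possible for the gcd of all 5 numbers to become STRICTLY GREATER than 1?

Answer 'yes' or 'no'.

Current gcd = 1
gcd of all OTHER numbers (without N[4]=73): gcd([24, 27, 21, 42]) = 3
The new gcd after any change is gcd(3, new_value).
This can be at most 3.
Since 3 > old gcd 1, the gcd CAN increase (e.g., set N[4] = 3).

Answer: yes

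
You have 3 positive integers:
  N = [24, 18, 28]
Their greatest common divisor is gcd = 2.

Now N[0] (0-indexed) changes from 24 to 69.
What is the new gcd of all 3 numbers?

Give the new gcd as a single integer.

Answer: 1

Derivation:
Numbers: [24, 18, 28], gcd = 2
Change: index 0, 24 -> 69
gcd of the OTHER numbers (without index 0): gcd([18, 28]) = 2
New gcd = gcd(g_others, new_val) = gcd(2, 69) = 1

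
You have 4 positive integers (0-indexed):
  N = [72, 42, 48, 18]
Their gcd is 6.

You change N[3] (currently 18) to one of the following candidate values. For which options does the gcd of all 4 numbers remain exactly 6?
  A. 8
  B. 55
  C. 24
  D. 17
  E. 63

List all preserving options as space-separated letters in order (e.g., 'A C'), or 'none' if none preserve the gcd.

Answer: C

Derivation:
Old gcd = 6; gcd of others (without N[3]) = 6
New gcd for candidate v: gcd(6, v). Preserves old gcd iff gcd(6, v) = 6.
  Option A: v=8, gcd(6,8)=2 -> changes
  Option B: v=55, gcd(6,55)=1 -> changes
  Option C: v=24, gcd(6,24)=6 -> preserves
  Option D: v=17, gcd(6,17)=1 -> changes
  Option E: v=63, gcd(6,63)=3 -> changes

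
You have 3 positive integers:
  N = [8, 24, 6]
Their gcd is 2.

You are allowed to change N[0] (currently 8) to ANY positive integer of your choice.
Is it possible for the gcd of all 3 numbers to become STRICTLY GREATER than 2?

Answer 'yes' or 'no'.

Answer: yes

Derivation:
Current gcd = 2
gcd of all OTHER numbers (without N[0]=8): gcd([24, 6]) = 6
The new gcd after any change is gcd(6, new_value).
This can be at most 6.
Since 6 > old gcd 2, the gcd CAN increase (e.g., set N[0] = 6).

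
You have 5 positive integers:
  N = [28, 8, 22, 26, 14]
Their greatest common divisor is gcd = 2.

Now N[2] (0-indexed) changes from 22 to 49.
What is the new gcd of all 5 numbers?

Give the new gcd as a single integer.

Answer: 1

Derivation:
Numbers: [28, 8, 22, 26, 14], gcd = 2
Change: index 2, 22 -> 49
gcd of the OTHER numbers (without index 2): gcd([28, 8, 26, 14]) = 2
New gcd = gcd(g_others, new_val) = gcd(2, 49) = 1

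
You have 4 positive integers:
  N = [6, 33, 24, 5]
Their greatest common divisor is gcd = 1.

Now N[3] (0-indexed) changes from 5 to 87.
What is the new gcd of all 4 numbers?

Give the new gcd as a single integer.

Answer: 3

Derivation:
Numbers: [6, 33, 24, 5], gcd = 1
Change: index 3, 5 -> 87
gcd of the OTHER numbers (without index 3): gcd([6, 33, 24]) = 3
New gcd = gcd(g_others, new_val) = gcd(3, 87) = 3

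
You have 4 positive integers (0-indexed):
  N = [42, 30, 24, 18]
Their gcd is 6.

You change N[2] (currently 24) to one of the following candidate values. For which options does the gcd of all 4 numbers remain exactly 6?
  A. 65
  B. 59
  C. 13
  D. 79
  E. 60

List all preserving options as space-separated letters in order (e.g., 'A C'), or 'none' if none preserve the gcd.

Old gcd = 6; gcd of others (without N[2]) = 6
New gcd for candidate v: gcd(6, v). Preserves old gcd iff gcd(6, v) = 6.
  Option A: v=65, gcd(6,65)=1 -> changes
  Option B: v=59, gcd(6,59)=1 -> changes
  Option C: v=13, gcd(6,13)=1 -> changes
  Option D: v=79, gcd(6,79)=1 -> changes
  Option E: v=60, gcd(6,60)=6 -> preserves

Answer: E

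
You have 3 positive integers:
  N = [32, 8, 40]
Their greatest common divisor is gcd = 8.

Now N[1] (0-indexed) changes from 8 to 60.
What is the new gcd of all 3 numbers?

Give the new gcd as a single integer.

Answer: 4

Derivation:
Numbers: [32, 8, 40], gcd = 8
Change: index 1, 8 -> 60
gcd of the OTHER numbers (without index 1): gcd([32, 40]) = 8
New gcd = gcd(g_others, new_val) = gcd(8, 60) = 4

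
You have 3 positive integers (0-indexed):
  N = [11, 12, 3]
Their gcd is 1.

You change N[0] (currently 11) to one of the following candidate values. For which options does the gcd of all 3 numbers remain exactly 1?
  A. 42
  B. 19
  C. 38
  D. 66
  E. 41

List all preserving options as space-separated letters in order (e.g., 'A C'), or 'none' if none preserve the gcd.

Old gcd = 1; gcd of others (without N[0]) = 3
New gcd for candidate v: gcd(3, v). Preserves old gcd iff gcd(3, v) = 1.
  Option A: v=42, gcd(3,42)=3 -> changes
  Option B: v=19, gcd(3,19)=1 -> preserves
  Option C: v=38, gcd(3,38)=1 -> preserves
  Option D: v=66, gcd(3,66)=3 -> changes
  Option E: v=41, gcd(3,41)=1 -> preserves

Answer: B C E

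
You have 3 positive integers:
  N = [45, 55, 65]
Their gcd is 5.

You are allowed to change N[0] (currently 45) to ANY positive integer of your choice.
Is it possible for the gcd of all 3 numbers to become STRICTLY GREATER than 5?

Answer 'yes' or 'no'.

Current gcd = 5
gcd of all OTHER numbers (without N[0]=45): gcd([55, 65]) = 5
The new gcd after any change is gcd(5, new_value).
This can be at most 5.
Since 5 = old gcd 5, the gcd can only stay the same or decrease.

Answer: no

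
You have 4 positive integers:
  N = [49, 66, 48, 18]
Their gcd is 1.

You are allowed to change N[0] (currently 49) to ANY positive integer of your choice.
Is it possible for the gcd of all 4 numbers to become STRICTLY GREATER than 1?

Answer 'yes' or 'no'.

Current gcd = 1
gcd of all OTHER numbers (without N[0]=49): gcd([66, 48, 18]) = 6
The new gcd after any change is gcd(6, new_value).
This can be at most 6.
Since 6 > old gcd 1, the gcd CAN increase (e.g., set N[0] = 6).

Answer: yes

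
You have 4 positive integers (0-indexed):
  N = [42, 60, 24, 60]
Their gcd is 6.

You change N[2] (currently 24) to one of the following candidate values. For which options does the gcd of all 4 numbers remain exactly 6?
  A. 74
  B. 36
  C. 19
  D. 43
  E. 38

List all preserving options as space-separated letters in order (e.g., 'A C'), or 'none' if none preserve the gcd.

Old gcd = 6; gcd of others (without N[2]) = 6
New gcd for candidate v: gcd(6, v). Preserves old gcd iff gcd(6, v) = 6.
  Option A: v=74, gcd(6,74)=2 -> changes
  Option B: v=36, gcd(6,36)=6 -> preserves
  Option C: v=19, gcd(6,19)=1 -> changes
  Option D: v=43, gcd(6,43)=1 -> changes
  Option E: v=38, gcd(6,38)=2 -> changes

Answer: B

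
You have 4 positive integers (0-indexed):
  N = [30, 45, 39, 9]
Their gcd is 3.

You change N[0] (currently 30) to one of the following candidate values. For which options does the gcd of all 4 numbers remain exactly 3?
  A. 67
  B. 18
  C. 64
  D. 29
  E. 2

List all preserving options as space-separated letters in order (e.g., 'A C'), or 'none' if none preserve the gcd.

Old gcd = 3; gcd of others (without N[0]) = 3
New gcd for candidate v: gcd(3, v). Preserves old gcd iff gcd(3, v) = 3.
  Option A: v=67, gcd(3,67)=1 -> changes
  Option B: v=18, gcd(3,18)=3 -> preserves
  Option C: v=64, gcd(3,64)=1 -> changes
  Option D: v=29, gcd(3,29)=1 -> changes
  Option E: v=2, gcd(3,2)=1 -> changes

Answer: B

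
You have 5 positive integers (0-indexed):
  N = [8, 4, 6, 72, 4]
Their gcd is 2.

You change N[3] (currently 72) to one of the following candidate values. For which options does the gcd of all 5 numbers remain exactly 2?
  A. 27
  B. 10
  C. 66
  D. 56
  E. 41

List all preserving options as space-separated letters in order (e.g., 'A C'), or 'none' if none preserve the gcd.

Old gcd = 2; gcd of others (without N[3]) = 2
New gcd for candidate v: gcd(2, v). Preserves old gcd iff gcd(2, v) = 2.
  Option A: v=27, gcd(2,27)=1 -> changes
  Option B: v=10, gcd(2,10)=2 -> preserves
  Option C: v=66, gcd(2,66)=2 -> preserves
  Option D: v=56, gcd(2,56)=2 -> preserves
  Option E: v=41, gcd(2,41)=1 -> changes

Answer: B C D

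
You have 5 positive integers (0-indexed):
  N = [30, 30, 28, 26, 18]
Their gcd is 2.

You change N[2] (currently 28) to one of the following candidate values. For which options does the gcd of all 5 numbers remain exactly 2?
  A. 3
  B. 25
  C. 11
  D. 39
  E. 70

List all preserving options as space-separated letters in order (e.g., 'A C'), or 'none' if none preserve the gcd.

Answer: E

Derivation:
Old gcd = 2; gcd of others (without N[2]) = 2
New gcd for candidate v: gcd(2, v). Preserves old gcd iff gcd(2, v) = 2.
  Option A: v=3, gcd(2,3)=1 -> changes
  Option B: v=25, gcd(2,25)=1 -> changes
  Option C: v=11, gcd(2,11)=1 -> changes
  Option D: v=39, gcd(2,39)=1 -> changes
  Option E: v=70, gcd(2,70)=2 -> preserves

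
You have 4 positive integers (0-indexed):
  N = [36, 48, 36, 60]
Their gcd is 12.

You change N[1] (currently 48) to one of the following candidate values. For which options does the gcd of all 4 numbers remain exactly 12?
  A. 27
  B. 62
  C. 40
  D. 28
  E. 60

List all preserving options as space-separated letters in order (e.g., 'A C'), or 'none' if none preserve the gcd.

Answer: E

Derivation:
Old gcd = 12; gcd of others (without N[1]) = 12
New gcd for candidate v: gcd(12, v). Preserves old gcd iff gcd(12, v) = 12.
  Option A: v=27, gcd(12,27)=3 -> changes
  Option B: v=62, gcd(12,62)=2 -> changes
  Option C: v=40, gcd(12,40)=4 -> changes
  Option D: v=28, gcd(12,28)=4 -> changes
  Option E: v=60, gcd(12,60)=12 -> preserves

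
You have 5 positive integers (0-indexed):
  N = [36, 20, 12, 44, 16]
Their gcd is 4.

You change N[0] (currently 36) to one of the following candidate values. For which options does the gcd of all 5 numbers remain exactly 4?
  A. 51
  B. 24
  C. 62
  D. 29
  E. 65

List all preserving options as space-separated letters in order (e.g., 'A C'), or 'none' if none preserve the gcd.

Old gcd = 4; gcd of others (without N[0]) = 4
New gcd for candidate v: gcd(4, v). Preserves old gcd iff gcd(4, v) = 4.
  Option A: v=51, gcd(4,51)=1 -> changes
  Option B: v=24, gcd(4,24)=4 -> preserves
  Option C: v=62, gcd(4,62)=2 -> changes
  Option D: v=29, gcd(4,29)=1 -> changes
  Option E: v=65, gcd(4,65)=1 -> changes

Answer: B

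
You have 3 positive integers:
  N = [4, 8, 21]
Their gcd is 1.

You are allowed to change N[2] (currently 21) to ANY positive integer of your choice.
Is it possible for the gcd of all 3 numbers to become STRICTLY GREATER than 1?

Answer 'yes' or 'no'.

Answer: yes

Derivation:
Current gcd = 1
gcd of all OTHER numbers (without N[2]=21): gcd([4, 8]) = 4
The new gcd after any change is gcd(4, new_value).
This can be at most 4.
Since 4 > old gcd 1, the gcd CAN increase (e.g., set N[2] = 4).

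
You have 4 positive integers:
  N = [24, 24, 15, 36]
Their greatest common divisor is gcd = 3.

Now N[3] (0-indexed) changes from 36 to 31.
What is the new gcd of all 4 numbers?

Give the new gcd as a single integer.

Answer: 1

Derivation:
Numbers: [24, 24, 15, 36], gcd = 3
Change: index 3, 36 -> 31
gcd of the OTHER numbers (without index 3): gcd([24, 24, 15]) = 3
New gcd = gcd(g_others, new_val) = gcd(3, 31) = 1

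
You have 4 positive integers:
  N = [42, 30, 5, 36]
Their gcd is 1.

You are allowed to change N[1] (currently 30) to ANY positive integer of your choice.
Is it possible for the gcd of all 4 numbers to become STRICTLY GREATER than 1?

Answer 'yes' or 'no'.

Current gcd = 1
gcd of all OTHER numbers (without N[1]=30): gcd([42, 5, 36]) = 1
The new gcd after any change is gcd(1, new_value).
This can be at most 1.
Since 1 = old gcd 1, the gcd can only stay the same or decrease.

Answer: no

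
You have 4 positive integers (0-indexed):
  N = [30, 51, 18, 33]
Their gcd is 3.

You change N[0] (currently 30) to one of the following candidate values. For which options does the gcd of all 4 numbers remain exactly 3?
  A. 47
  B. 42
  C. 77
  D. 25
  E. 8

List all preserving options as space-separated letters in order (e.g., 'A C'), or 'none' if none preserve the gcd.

Answer: B

Derivation:
Old gcd = 3; gcd of others (without N[0]) = 3
New gcd for candidate v: gcd(3, v). Preserves old gcd iff gcd(3, v) = 3.
  Option A: v=47, gcd(3,47)=1 -> changes
  Option B: v=42, gcd(3,42)=3 -> preserves
  Option C: v=77, gcd(3,77)=1 -> changes
  Option D: v=25, gcd(3,25)=1 -> changes
  Option E: v=8, gcd(3,8)=1 -> changes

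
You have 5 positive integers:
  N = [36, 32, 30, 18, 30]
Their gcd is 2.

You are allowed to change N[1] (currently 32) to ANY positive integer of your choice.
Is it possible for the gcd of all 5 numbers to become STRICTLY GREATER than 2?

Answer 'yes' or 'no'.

Answer: yes

Derivation:
Current gcd = 2
gcd of all OTHER numbers (without N[1]=32): gcd([36, 30, 18, 30]) = 6
The new gcd after any change is gcd(6, new_value).
This can be at most 6.
Since 6 > old gcd 2, the gcd CAN increase (e.g., set N[1] = 6).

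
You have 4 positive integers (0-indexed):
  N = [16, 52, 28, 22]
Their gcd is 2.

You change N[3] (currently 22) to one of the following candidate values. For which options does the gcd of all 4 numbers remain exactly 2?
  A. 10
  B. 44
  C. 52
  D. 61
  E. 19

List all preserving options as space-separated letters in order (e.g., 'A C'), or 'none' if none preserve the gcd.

Old gcd = 2; gcd of others (without N[3]) = 4
New gcd for candidate v: gcd(4, v). Preserves old gcd iff gcd(4, v) = 2.
  Option A: v=10, gcd(4,10)=2 -> preserves
  Option B: v=44, gcd(4,44)=4 -> changes
  Option C: v=52, gcd(4,52)=4 -> changes
  Option D: v=61, gcd(4,61)=1 -> changes
  Option E: v=19, gcd(4,19)=1 -> changes

Answer: A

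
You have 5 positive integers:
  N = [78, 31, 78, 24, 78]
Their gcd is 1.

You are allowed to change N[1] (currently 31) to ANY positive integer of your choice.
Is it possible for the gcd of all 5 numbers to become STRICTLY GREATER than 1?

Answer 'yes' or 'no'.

Current gcd = 1
gcd of all OTHER numbers (without N[1]=31): gcd([78, 78, 24, 78]) = 6
The new gcd after any change is gcd(6, new_value).
This can be at most 6.
Since 6 > old gcd 1, the gcd CAN increase (e.g., set N[1] = 6).

Answer: yes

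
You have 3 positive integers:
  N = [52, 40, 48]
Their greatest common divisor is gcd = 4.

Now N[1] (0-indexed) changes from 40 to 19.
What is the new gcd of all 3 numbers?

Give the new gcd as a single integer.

Numbers: [52, 40, 48], gcd = 4
Change: index 1, 40 -> 19
gcd of the OTHER numbers (without index 1): gcd([52, 48]) = 4
New gcd = gcd(g_others, new_val) = gcd(4, 19) = 1

Answer: 1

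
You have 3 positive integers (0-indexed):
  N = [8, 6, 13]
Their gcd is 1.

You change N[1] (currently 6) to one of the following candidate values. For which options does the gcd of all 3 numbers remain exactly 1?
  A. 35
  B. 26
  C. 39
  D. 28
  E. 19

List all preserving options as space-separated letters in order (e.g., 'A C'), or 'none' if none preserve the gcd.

Old gcd = 1; gcd of others (without N[1]) = 1
New gcd for candidate v: gcd(1, v). Preserves old gcd iff gcd(1, v) = 1.
  Option A: v=35, gcd(1,35)=1 -> preserves
  Option B: v=26, gcd(1,26)=1 -> preserves
  Option C: v=39, gcd(1,39)=1 -> preserves
  Option D: v=28, gcd(1,28)=1 -> preserves
  Option E: v=19, gcd(1,19)=1 -> preserves

Answer: A B C D E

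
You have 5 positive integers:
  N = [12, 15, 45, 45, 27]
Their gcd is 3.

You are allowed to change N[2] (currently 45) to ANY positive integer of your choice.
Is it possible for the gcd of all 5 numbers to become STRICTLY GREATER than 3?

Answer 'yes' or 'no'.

Answer: no

Derivation:
Current gcd = 3
gcd of all OTHER numbers (without N[2]=45): gcd([12, 15, 45, 27]) = 3
The new gcd after any change is gcd(3, new_value).
This can be at most 3.
Since 3 = old gcd 3, the gcd can only stay the same or decrease.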